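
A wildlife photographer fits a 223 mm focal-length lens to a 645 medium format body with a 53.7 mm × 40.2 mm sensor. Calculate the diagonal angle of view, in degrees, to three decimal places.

Sensor diagonal = √(53.7² + 40.2²) = √4499.7300 ≈ 67.0800 mm.
Angle of view α = 2·arctan(d/2f) with d = 67.0800 mm and f = 223 mm.
d/2f = 0.15040; arctan(0.15040) ≈ 8.5534°, so α ≈ 17.1068°.

17.107°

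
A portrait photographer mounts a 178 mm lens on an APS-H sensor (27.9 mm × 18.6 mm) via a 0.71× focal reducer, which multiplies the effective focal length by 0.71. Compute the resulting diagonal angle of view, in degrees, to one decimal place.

15.1°

Effective focal length f = 178 × 0.71 = 126.38 mm.
Sensor diagonal = √(27.9² + 18.6²) = √1124.3700 ≈ 33.5316 mm.
α = 2·arctan(33.532 / (2 × 126.38)) = 2·arctan(0.13266) ≈ 15.1137°.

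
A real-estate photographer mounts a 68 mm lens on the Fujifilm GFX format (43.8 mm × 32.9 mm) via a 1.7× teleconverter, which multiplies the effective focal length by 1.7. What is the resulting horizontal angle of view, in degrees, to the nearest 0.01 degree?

Effective focal length f = 68 × 1.7 = 115.6 mm.
α = 2·arctan(43.8 / (2 × 115.6)) = 2·arctan(0.18945) ≈ 21.4547°.

21.45°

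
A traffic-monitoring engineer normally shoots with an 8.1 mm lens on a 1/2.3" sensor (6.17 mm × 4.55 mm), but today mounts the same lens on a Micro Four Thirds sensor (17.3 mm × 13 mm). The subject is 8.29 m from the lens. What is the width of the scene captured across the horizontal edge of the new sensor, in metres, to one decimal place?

The focal length stays 8.1 mm; the relevant sensor dimension is now w = 17.3 mm. Object distance dₒ = 8.29 m = 8290 mm.
Thin-lens field width W = w·(dₒ − f)/f = 17.3 × (8290 − 8.1)/8.1 ≈ 17688.502 mm = 17.6885 m.

17.7 m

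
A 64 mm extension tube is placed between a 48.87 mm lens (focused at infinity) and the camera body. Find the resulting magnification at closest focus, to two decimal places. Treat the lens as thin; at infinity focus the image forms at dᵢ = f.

1.31×

The tube moves the image plane from f to f + e, so dᵢ = 48.87 + 64 = 112.87 mm. Focus is achieved when 1/f = 1/dₒ + 1/dᵢ, giving dₒ = 1/(1/f − 1/(f+e)).
Magnification m = dᵢ/dₒ = (f+e)·(1/f − 1/(f+e)) = e/f = 64/48.87 ≈ 1.3096.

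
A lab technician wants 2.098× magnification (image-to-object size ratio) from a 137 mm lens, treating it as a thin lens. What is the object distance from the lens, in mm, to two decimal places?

With m = dᵢ/dₒ and 1/f = 1/dₒ + 1/dᵢ, substituting dᵢ = m·dₒ gives 1/f = (1 + 1/m)/dₒ, hence dₒ = f·(1 + 1/m).
dₒ = 137 × (1 + 1/2.098) = 137 × 1.47664 ≈ 202.300 mm.

202.30 mm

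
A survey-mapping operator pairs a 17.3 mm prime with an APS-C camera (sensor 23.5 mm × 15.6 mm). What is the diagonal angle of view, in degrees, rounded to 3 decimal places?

Sensor diagonal = √(23.5² + 15.6²) = √795.6100 ≈ 28.2066 mm.
Angle of view α = 2·arctan(d/2f) with d = 28.2066 mm and f = 17.3 mm.
d/2f = 0.81522; arctan(0.81522) ≈ 39.1876°, so α ≈ 78.3751°.

78.375°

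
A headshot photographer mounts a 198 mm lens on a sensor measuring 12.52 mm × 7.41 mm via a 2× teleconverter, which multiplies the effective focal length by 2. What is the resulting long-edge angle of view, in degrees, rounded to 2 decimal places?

1.81°

Effective focal length f = 198 × 2 = 396 mm.
α = 2·arctan(12.52 / (2 × 396)) = 2·arctan(0.01581) ≈ 1.8113°.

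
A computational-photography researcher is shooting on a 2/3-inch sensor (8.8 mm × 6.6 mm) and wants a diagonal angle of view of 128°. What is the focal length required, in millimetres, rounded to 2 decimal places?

2.68 mm

Sensor diagonal = √(8.8² + 6.6²) = √121.0000 ≈ 11.0000 mm.
From α = 2·arctan(d/2f) we get f = d / (2·tan(α/2)).
With d = 11.0000 mm and α/2 = 64°, tan(α/2) ≈ 2.05030, so f ≈ 11.0000 / 4.10061 ≈ 2.6825 mm.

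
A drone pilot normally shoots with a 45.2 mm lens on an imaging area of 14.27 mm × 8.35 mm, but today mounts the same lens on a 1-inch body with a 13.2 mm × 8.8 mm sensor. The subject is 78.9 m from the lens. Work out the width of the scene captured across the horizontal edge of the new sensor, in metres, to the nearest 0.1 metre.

23.0 m

The focal length stays 45.2 mm; the relevant sensor dimension is now w = 13.2 mm. Object distance dₒ = 78.9 m = 78900 mm.
Thin-lens field width W = w·(dₒ − f)/f = 13.2 × (78900 − 45.2)/45.2 ≈ 23028.393 mm = 23.0284 m.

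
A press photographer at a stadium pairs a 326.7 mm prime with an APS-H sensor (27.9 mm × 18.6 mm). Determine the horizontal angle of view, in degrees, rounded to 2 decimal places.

Angle of view α = 2·arctan(w/2f) with w = 27.9 mm and f = 326.7 mm.
w/2f = 0.04270; arctan(0.04270) ≈ 2.4450°, so α ≈ 4.8901°.

4.89°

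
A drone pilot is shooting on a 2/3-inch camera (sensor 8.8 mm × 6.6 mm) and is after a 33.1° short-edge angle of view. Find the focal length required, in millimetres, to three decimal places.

11.105 mm

From α = 2·arctan(h/2f) we get f = h / (2·tan(α/2)).
With h = 6.6 mm and α/2 = 16.55°, tan(α/2) ≈ 0.29716, so f ≈ 6.6 / 0.59433 ≈ 11.1050 mm.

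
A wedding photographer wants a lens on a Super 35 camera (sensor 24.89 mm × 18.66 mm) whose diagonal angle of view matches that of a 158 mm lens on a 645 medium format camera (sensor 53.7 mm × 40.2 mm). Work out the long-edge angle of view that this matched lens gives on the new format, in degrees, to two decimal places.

19.28°

Sensor diagonal = √(53.7² + 40.2²) = √4499.7300 ≈ 67.0800 mm.
Sensor diagonal = √(24.89² + 18.66²) = √967.7077 ≈ 31.1080 mm.
Equal diagonal AOV ⇒ f₂ = f₁ · 31.1080/67.0800 = 158 × 0.46374 ≈ 73.2716 mm.
Long-edge AOV on the new format = 2·arctan(24.89 / (2 × 73.2716)) = 2·arctan(0.16985) ≈ 19.2791°.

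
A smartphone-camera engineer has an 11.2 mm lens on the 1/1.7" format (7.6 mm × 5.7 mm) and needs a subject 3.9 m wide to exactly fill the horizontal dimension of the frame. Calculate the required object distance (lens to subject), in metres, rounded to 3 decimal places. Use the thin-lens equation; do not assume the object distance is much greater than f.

5.759 m

W: 3.9 m = 3900 mm.
Magnification m = w/W = dᵢ/dₒ; combined with 1/f = 1/dₒ + 1/dᵢ this gives dₒ = f·(1 + W/w).
dₒ = 11.2 mm × (1 + 3900/7.6) = 11.2 × 514.1579 ≈ 5758.568 mm = 5.75857 m.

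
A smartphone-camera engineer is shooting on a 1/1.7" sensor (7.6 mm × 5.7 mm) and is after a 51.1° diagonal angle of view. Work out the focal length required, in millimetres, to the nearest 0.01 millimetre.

9.94 mm

Sensor diagonal = √(7.6² + 5.7²) = √90.2500 ≈ 9.5000 mm.
From α = 2·arctan(d/2f) we get f = d / (2·tan(α/2)).
With d = 9.5000 mm and α/2 = 25.55°, tan(α/2) ≈ 0.47805, so f ≈ 9.5000 / 0.95609 ≈ 9.9363 mm.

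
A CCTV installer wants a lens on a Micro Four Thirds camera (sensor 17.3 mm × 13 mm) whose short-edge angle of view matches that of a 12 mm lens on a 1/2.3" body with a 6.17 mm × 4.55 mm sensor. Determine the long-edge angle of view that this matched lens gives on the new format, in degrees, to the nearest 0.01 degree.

Equal short-edge AOV ⇒ f₂ = f₁ · 13/4.55 = 12 × 2.85714 ≈ 34.2857 mm.
Long-edge AOV on the new format = 2·arctan(17.3 / (2 × 34.2857)) = 2·arctan(0.25229) ≈ 28.3195°.

28.32°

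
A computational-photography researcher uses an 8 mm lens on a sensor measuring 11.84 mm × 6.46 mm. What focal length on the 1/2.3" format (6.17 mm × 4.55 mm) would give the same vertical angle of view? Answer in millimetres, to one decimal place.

5.6 mm

Equal angle of view means equal height/f ratio, so f₂ = f₁ · (height₂/height₁) = 8 × 4.55/6.46.
f₂ = 8 × 0.70433 ≈ 5.635 mm.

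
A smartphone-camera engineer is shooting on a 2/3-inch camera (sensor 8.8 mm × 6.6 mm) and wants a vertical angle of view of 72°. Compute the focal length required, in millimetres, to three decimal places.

4.542 mm

From α = 2·arctan(h/2f) we get f = h / (2·tan(α/2)).
With h = 6.6 mm and α/2 = 36°, tan(α/2) ≈ 0.72654, so f ≈ 6.6 / 1.45309 ≈ 4.5421 mm.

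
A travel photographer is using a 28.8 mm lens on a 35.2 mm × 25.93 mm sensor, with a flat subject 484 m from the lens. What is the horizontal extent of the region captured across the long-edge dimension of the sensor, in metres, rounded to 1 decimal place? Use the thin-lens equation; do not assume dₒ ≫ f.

dₒ: 484 m = 484000 mm.
Similar triangles through the lens centre give W/dₒ = w/dᵢ; with 1/f = 1/dₒ + 1/dᵢ this gives W = w·(dₒ − f)/f.
W = 35.2 mm × (484000 − 28.8) / 28.8 = 35.2 × 16804.5556 ≈ 591520.356 mm = 591.52 m.

591.5 m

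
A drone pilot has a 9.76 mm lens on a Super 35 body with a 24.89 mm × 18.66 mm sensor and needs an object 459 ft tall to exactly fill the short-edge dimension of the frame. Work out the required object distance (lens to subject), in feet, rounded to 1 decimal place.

W: 459 ft × 304.8 mm/ft = 139903.20 mm.
Magnification m = h/W = dᵢ/dₒ; combined with 1/f = 1/dₒ + 1/dᵢ this gives dₒ = f·(1 + W/h).
dₒ = 9.76 mm × (1 + 139903/18.66) = 9.76 × 7498.4917 ≈ 73185.279 mm = 73185.279/304.8 ft = 240.109 ft.

240.1 ft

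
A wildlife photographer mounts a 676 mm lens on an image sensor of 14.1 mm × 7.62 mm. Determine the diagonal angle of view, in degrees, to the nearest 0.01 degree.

1.36°

Sensor diagonal = √(14.1² + 7.62²) = √256.8744 ≈ 16.0273 mm.
Angle of view α = 2·arctan(d/2f) with d = 16.0273 mm and f = 676 mm.
d/2f = 0.01185; arctan(0.01185) ≈ 0.6792°, so α ≈ 1.3584°.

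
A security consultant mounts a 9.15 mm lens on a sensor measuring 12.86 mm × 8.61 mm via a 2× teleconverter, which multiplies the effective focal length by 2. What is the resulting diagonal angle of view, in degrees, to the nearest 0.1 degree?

45.8°

Effective focal length f = 9.15 × 2 = 18.3 mm.
Sensor diagonal = √(12.86² + 8.61²) = √239.5117 ≈ 15.4762 mm.
α = 2·arctan(15.476 / (2 × 18.3)) = 2·arctan(0.42285) ≈ 45.8418°.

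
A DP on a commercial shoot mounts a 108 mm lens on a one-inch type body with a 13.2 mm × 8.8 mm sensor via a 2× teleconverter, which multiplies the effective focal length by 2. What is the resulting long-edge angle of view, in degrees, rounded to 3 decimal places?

3.500°

Effective focal length f = 108 × 2 = 216 mm.
α = 2·arctan(13.2 / (2 × 216)) = 2·arctan(0.03056) ≈ 3.5003°.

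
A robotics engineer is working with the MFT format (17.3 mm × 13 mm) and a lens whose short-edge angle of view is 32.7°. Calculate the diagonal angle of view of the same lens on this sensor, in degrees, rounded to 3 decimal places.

From the short-edge AOV: f = 13 / (2·tan(16.35°)) = 13 / 0.58674 ≈ 22.1565 mm.
Sensor diagonal = √(17.3² + 13²) = √468.2900 ≈ 21.6400 mm.
Diagonal AOV = 2·arctan(21.6400 / (2 × 22.1565)) = 2·arctan(0.48835) ≈ 52.0567°.

52.057°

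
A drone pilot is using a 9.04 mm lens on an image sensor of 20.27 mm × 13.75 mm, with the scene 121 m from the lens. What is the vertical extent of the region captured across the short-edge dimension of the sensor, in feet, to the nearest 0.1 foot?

dₒ: 121 m = 121000 mm.
Similar triangles through the lens centre give W/dₒ = h/dᵢ; with 1/f = 1/dₒ + 1/dᵢ this gives W = h·(dₒ − f)/f.
W = 13.75 mm × (121000 − 9.04) / 9.04 = 13.75 × 13383.9558 ≈ 184029.392 mm = 184029.392/304.8 ft = 603.771 ft.

603.8 ft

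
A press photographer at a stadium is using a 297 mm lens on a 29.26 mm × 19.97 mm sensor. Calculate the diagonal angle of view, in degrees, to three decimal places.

6.826°

Sensor diagonal = √(29.26² + 19.97²) = √1254.9485 ≈ 35.4253 mm.
Angle of view α = 2·arctan(d/2f) with d = 35.4253 mm and f = 297 mm.
d/2f = 0.05964; arctan(0.05964) ≈ 3.4130°, so α ≈ 6.8260°.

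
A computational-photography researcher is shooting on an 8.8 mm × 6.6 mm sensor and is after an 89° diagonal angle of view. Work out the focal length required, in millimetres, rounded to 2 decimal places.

Sensor diagonal = √(8.8² + 6.6²) = √121.0000 ≈ 11.0000 mm.
From α = 2·arctan(d/2f) we get f = d / (2·tan(α/2)).
With d = 11.0000 mm and α/2 = 44.5°, tan(α/2) ≈ 0.98270, so f ≈ 11.0000 / 1.96539 ≈ 5.5968 mm.

5.60 mm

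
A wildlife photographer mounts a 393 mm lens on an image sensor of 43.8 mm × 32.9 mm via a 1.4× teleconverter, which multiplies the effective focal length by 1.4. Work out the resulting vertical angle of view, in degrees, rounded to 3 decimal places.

3.425°

Effective focal length f = 393 × 1.4 = 550.2 mm.
α = 2·arctan(32.9 / (2 × 550.2)) = 2·arctan(0.02990) ≈ 3.4251°.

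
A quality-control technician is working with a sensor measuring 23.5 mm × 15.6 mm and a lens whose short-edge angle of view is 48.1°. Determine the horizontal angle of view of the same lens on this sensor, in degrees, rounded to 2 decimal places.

67.82°

From the short-edge AOV: f = 15.6 / (2·tan(24.05°)) = 15.6 / 0.89255 ≈ 17.4780 mm.
Horizontal AOV = 2·arctan(23.5 / (2 × 17.4780)) = 2·arctan(0.67227) ≈ 67.8237°.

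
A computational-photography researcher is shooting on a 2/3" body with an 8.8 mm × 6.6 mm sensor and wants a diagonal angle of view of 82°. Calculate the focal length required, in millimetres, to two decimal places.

6.33 mm

Sensor diagonal = √(8.8² + 6.6²) = √121.0000 ≈ 11.0000 mm.
From α = 2·arctan(d/2f) we get f = d / (2·tan(α/2)).
With d = 11.0000 mm and α/2 = 41°, tan(α/2) ≈ 0.86929, so f ≈ 11.0000 / 1.73857 ≈ 6.3270 mm.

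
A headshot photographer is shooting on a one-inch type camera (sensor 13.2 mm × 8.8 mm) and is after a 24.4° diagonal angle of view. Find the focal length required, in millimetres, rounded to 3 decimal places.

36.688 mm

Sensor diagonal = √(13.2² + 8.8²) = √251.6800 ≈ 15.8644 mm.
From α = 2·arctan(d/2f) we get f = d / (2·tan(α/2)).
With d = 15.8644 mm and α/2 = 12.2°, tan(α/2) ≈ 0.21621, so f ≈ 15.8644 / 0.43242 ≈ 36.6879 mm.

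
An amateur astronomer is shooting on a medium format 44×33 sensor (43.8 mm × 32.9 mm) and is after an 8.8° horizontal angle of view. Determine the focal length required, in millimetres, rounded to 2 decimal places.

284.62 mm

From α = 2·arctan(w/2f) we get f = w / (2·tan(α/2)).
With w = 43.8 mm and α/2 = 4.4°, tan(α/2) ≈ 0.07695, so f ≈ 43.8 / 0.15389 ≈ 284.6159 mm.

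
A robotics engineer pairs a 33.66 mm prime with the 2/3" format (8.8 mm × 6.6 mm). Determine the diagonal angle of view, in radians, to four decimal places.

Sensor diagonal = √(8.8² + 6.6²) = √121.0000 ≈ 11.0000 mm.
Angle of view α = 2·arctan(d/2f) with d = 11.0000 mm and f = 33.66 mm.
d/2f = 0.16340; arctan(0.16340) ≈ 0.1620 rad, so α ≈ 0.3239 rad.

0.3239 rad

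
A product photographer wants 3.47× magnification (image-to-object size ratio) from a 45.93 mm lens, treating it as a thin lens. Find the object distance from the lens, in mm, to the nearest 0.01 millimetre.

With m = dᵢ/dₒ and 1/f = 1/dₒ + 1/dᵢ, substituting dᵢ = m·dₒ gives 1/f = (1 + 1/m)/dₒ, hence dₒ = f·(1 + 1/m).
dₒ = 45.93 × (1 + 1/3.47) = 45.93 × 1.28818 ≈ 59.166 mm.

59.17 mm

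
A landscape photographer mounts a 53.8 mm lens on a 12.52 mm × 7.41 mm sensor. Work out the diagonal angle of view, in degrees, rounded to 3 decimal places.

Sensor diagonal = √(12.52² + 7.41²) = √211.6585 ≈ 14.5485 mm.
Angle of view α = 2·arctan(d/2f) with d = 14.5485 mm and f = 53.8 mm.
d/2f = 0.13521; arctan(0.13521) ≈ 7.7002°, so α ≈ 15.4004°.

15.400°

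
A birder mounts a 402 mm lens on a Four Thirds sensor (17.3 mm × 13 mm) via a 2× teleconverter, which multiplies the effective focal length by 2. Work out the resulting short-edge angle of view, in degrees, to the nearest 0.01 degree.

0.93°

Effective focal length f = 402 × 2 = 804 mm.
α = 2·arctan(13 / (2 × 804)) = 2·arctan(0.00808) ≈ 0.9264°.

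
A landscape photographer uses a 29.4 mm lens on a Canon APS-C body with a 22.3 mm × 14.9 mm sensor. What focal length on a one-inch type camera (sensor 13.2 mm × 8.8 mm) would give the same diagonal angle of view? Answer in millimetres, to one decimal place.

Sensor diagonal = √(22.3² + 14.9²) = √719.3000 ≈ 26.8198 mm.
Sensor diagonal = √(13.2² + 8.8²) = √251.6800 ≈ 15.8644 mm.
Equal angle of view means equal diagonal/f ratio, so f₂ = f₁ · (diagonal₂/diagonal₁) = 29.4 × 15.8644/26.8198.
f₂ = 29.4 × 0.59152 ≈ 17.391 mm.

17.4 mm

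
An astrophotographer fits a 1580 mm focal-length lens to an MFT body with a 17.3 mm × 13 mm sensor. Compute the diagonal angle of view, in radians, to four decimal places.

Sensor diagonal = √(17.3² + 13²) = √468.2900 ≈ 21.6400 mm.
Angle of view α = 2·arctan(d/2f) with d = 21.6400 mm and f = 1580 mm.
d/2f = 0.00685; arctan(0.00685) ≈ 0.0068 rad, so α ≈ 0.0137 rad.

0.0137 rad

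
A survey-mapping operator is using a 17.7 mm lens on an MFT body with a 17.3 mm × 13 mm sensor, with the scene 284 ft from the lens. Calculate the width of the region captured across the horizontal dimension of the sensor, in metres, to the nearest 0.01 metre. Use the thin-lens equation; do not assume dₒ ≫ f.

dₒ: 284 ft × 304.8 mm/ft = 86563.20 mm.
Similar triangles through the lens centre give W/dₒ = w/dᵢ; with 1/f = 1/dₒ + 1/dᵢ this gives W = w·(dₒ − f)/f.
W = 17.3 mm × (86563.2 − 17.7) / 17.7 = 17.3 × 4889.5761 ≈ 84589.667 mm = 84.5897 m.

84.59 m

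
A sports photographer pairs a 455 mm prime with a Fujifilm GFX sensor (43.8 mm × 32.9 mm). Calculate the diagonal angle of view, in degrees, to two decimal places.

6.89°

Sensor diagonal = √(43.8² + 32.9²) = √3000.8500 ≈ 54.7800 mm.
Angle of view α = 2·arctan(d/2f) with d = 54.7800 mm and f = 455 mm.
d/2f = 0.06020; arctan(0.06020) ≈ 3.4449°, so α ≈ 6.8898°.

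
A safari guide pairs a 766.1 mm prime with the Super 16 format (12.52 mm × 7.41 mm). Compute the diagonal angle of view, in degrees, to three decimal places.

1.088°

Sensor diagonal = √(12.52² + 7.41²) = √211.6585 ≈ 14.5485 mm.
Angle of view α = 2·arctan(d/2f) with d = 14.5485 mm and f = 766.1 mm.
d/2f = 0.00950; arctan(0.00950) ≈ 0.5440°, so α ≈ 1.0880°.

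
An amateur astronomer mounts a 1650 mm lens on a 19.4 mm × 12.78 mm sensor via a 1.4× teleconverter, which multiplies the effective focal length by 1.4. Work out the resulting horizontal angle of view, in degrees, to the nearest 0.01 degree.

0.48°

Effective focal length f = 1650 × 1.4 = 2310 mm.
α = 2·arctan(19.4 / (2 × 2310)) = 2·arctan(0.00420) ≈ 0.4812°.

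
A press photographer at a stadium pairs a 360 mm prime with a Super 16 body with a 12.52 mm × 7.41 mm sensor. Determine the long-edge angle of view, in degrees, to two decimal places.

1.99°

Angle of view α = 2·arctan(w/2f) with w = 12.52 mm and f = 360 mm.
w/2f = 0.01739; arctan(0.01739) ≈ 0.9962°, so α ≈ 1.9924°.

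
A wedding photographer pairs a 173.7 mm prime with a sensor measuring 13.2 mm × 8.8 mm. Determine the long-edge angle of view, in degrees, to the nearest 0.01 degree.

4.35°

Angle of view α = 2·arctan(w/2f) with w = 13.2 mm and f = 173.7 mm.
w/2f = 0.03800; arctan(0.03800) ≈ 2.1760°, so α ≈ 4.3520°.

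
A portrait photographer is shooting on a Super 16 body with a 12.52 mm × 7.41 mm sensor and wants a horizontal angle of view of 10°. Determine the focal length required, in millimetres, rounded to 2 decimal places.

From α = 2·arctan(w/2f) we get f = w / (2·tan(α/2)).
With w = 12.52 mm and α/2 = 5°, tan(α/2) ≈ 0.08749, so f ≈ 12.52 / 0.17498 ≈ 71.5521 mm.

71.55 mm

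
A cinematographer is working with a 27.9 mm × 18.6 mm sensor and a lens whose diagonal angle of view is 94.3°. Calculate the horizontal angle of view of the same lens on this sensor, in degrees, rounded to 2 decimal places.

83.78°

Sensor diagonal = √(27.9² + 18.6²) = √1124.3700 ≈ 33.5316 mm.
From the diagonal AOV: f = 33.5316 / (2·tan(47.15°)) = 33.5316 / 2.15603 ≈ 15.5525 mm.
Horizontal AOV = 2·arctan(27.9 / (2 × 15.5525)) = 2·arctan(0.89696) ≈ 83.7817°.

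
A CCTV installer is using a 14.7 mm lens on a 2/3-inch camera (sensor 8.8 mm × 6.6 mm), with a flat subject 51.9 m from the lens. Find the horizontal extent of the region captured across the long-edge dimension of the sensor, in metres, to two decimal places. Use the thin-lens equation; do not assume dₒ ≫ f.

dₒ: 51.9 m = 51900 mm.
Similar triangles through the lens centre give W/dₒ = w/dᵢ; with 1/f = 1/dₒ + 1/dᵢ this gives W = w·(dₒ − f)/f.
W = 8.8 mm × (51900 − 14.7) / 14.7 = 8.8 × 3529.6122 ≈ 31060.588 mm = 31.0606 m.

31.06 m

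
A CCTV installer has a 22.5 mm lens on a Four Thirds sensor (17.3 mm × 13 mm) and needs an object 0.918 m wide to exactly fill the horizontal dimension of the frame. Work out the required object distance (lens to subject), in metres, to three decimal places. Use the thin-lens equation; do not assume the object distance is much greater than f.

1.216 m

W: 0.918 m = 918 mm.
Magnification m = w/W = dᵢ/dₒ; combined with 1/f = 1/dₒ + 1/dᵢ this gives dₒ = f·(1 + W/w).
dₒ = 22.5 mm × (1 + 918/17.3) = 22.5 × 54.0636 ≈ 1216.431 mm = 1.21643 m.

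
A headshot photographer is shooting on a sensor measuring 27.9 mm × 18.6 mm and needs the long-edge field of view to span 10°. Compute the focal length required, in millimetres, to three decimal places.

From α = 2·arctan(w/2f) we get f = w / (2·tan(α/2)).
With w = 27.9 mm and α/2 = 5°, tan(α/2) ≈ 0.08749, so f ≈ 27.9 / 0.17498 ≈ 159.4492 mm.

159.449 mm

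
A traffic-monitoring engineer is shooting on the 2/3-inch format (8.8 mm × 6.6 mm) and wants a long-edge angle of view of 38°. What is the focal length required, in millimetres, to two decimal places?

12.78 mm

From α = 2·arctan(w/2f) we get f = w / (2·tan(α/2)).
With w = 8.8 mm and α/2 = 19°, tan(α/2) ≈ 0.34433, so f ≈ 8.8 / 0.68866 ≈ 12.7785 mm.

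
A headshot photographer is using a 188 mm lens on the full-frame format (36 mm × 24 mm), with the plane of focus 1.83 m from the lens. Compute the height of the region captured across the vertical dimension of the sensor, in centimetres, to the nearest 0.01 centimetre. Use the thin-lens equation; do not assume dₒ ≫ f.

20.96 cm

dₒ: 1.83 m = 1830 mm.
Similar triangles through the lens centre give W/dₒ = h/dᵢ; with 1/f = 1/dₒ + 1/dᵢ this gives W = h·(dₒ − f)/f.
W = 24 mm × (1830 − 188) / 188 = 24 × 8.7340 ≈ 209.617 mm = 20.9617 cm.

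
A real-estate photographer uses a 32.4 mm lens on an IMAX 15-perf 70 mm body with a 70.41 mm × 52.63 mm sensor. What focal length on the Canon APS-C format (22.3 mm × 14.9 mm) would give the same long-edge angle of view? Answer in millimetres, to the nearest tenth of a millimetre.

Equal angle of view means equal width/f ratio, so f₂ = f₁ · (width₂/width₁) = 32.4 × 22.3/70.41.
f₂ = 32.4 × 0.31672 ≈ 10.262 mm.

10.3 mm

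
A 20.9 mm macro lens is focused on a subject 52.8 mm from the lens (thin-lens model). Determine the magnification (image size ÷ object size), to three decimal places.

Thin lens: 1/f = 1/dₒ + 1/dᵢ → 1/dᵢ = 1/20.9 − 1/52.8 = 0.0289075 mm⁻¹, so dᵢ ≈ 34.5931 mm.
Magnification m = dᵢ/dₒ = 34.5931/52.8 ≈ 0.65517.

0.655×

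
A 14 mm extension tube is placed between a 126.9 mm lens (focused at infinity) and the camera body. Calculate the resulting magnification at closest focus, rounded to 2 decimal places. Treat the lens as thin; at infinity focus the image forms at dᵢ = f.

0.11×

The tube moves the image plane from f to f + e, so dᵢ = 126.9 + 14 = 140.9 mm. Focus is achieved when 1/f = 1/dₒ + 1/dᵢ, giving dₒ = 1/(1/f − 1/(f+e)).
Magnification m = dᵢ/dₒ = (f+e)·(1/f − 1/(f+e)) = e/f = 14/126.9 ≈ 0.1103.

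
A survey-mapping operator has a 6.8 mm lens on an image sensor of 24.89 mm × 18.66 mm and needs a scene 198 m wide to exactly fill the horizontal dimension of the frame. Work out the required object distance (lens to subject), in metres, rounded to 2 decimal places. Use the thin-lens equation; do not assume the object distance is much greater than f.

54.10 m

W: 198 m = 198000 mm.
Magnification m = w/W = dᵢ/dₒ; combined with 1/f = 1/dₒ + 1/dᵢ this gives dₒ = f·(1 + W/w).
dₒ = 6.8 mm × (1 + 198000/24.89) = 6.8 × 7956.0020 ≈ 54100.814 mm = 54.1008 m.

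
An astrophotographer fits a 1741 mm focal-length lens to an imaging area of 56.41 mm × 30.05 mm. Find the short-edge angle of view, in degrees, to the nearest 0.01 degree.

0.99°

Angle of view α = 2·arctan(h/2f) with h = 30.05 mm and f = 1741 mm.
h/2f = 0.00863; arctan(0.00863) ≈ 0.4945°, so α ≈ 0.9889°.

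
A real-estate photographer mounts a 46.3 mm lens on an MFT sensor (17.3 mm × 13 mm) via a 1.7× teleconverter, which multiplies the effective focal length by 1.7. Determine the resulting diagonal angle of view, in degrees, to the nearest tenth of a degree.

Effective focal length f = 46.3 × 1.7 = 78.71 mm.
Sensor diagonal = √(17.3² + 13²) = √468.2900 ≈ 21.6400 mm.
α = 2·arctan(21.640 / (2 × 78.71)) = 2·arctan(0.13747) ≈ 15.6544°.

15.7°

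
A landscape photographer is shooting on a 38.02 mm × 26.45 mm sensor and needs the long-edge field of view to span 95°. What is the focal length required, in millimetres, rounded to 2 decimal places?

17.42 mm

From α = 2·arctan(w/2f) we get f = w / (2·tan(α/2)).
With w = 38.02 mm and α/2 = 47.5°, tan(α/2) ≈ 1.09131, so f ≈ 38.02 / 2.18262 ≈ 17.4195 mm.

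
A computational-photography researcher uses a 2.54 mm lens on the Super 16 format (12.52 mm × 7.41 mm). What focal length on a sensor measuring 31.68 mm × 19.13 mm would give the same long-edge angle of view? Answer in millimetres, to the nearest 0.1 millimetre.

Equal angle of view means equal width/f ratio, so f₂ = f₁ · (width₂/width₁) = 2.54 × 31.68/12.52.
f₂ = 2.54 × 2.53035 ≈ 6.427 mm.

6.4 mm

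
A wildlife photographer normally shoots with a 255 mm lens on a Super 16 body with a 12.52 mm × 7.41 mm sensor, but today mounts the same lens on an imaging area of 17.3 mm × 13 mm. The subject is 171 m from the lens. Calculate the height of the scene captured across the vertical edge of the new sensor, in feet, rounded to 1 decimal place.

The focal length stays 255 mm; the relevant sensor dimension is now h = 13 mm. Object distance dₒ = 171 m = 171000 mm.
Thin-lens field height W = h·(dₒ − f)/f = 13 × (171000 − 255)/255 ≈ 8704.647 mm = 8704.647/304.8 ft = 28.5586 ft.

28.6 ft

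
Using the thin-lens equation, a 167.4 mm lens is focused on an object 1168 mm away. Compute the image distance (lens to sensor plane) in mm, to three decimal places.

195.406 mm

1/dᵢ = 1/f − 1/dₒ = 1/167.4 − 1/1168 = 0.0051176 mm⁻¹.
dᵢ = 1/0.0051176 ≈ 195.4060 mm.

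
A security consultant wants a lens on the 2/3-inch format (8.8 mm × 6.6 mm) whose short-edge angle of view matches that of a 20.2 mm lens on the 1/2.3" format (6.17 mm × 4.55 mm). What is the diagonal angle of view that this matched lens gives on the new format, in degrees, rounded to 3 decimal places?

21.262°

Equal short-edge AOV ⇒ f₂ = f₁ · 6.6/4.55 = 20.2 × 1.45055 ≈ 29.3011 mm.
Sensor diagonal = √(8.8² + 6.6²) = √121.0000 ≈ 11.0000 mm.
Diagonal AOV on the new format = 2·arctan(11.0000 / (2 × 29.3011)) = 2·arctan(0.18771) ≈ 21.2621°.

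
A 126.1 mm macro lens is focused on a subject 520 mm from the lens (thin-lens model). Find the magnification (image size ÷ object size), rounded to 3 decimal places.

0.320×

Thin lens: 1/f = 1/dₒ + 1/dᵢ → 1/dᵢ = 1/126.1 − 1/520 = 0.0060071 mm⁻¹, so dᵢ ≈ 166.4686 mm.
Magnification m = dᵢ/dₒ = 166.4686/520 ≈ 0.32013.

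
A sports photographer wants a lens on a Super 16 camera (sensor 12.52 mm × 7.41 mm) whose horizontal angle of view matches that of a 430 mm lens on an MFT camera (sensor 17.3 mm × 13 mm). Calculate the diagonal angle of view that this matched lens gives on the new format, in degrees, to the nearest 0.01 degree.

Equal horizontal AOV ⇒ f₂ = f₁ · 12.52/17.3 = 430 × 0.72370 ≈ 311.1908 mm.
Sensor diagonal = √(12.52² + 7.41²) = √211.6585 ≈ 14.5485 mm.
Diagonal AOV on the new format = 2·arctan(14.5485 / (2 × 311.1908)) = 2·arctan(0.02338) ≈ 2.6781°.

2.68°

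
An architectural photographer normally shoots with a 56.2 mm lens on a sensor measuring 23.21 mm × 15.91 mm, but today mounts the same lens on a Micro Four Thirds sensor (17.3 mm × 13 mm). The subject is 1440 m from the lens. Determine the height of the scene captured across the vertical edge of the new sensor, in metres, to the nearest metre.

333 m

The focal length stays 56.2 mm; the relevant sensor dimension is now h = 13 mm. Object distance dₒ = 1440 m = 1.44e+06 mm.
Thin-lens field height W = h·(dₒ − f)/f = 13 × (1.44e+06 − 56.2)/56.2 ≈ 333083.085 mm = 333.083 m.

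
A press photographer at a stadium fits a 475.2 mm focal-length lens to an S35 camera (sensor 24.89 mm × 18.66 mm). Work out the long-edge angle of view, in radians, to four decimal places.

Angle of view α = 2·arctan(w/2f) with w = 24.89 mm and f = 475.2 mm.
w/2f = 0.02619; arctan(0.02619) ≈ 0.0262 rad, so α ≈ 0.0524 rad.

0.0524 rad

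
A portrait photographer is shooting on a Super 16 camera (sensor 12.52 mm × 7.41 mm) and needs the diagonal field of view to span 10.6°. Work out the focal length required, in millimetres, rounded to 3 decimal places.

Sensor diagonal = √(12.52² + 7.41²) = √211.6585 ≈ 14.5485 mm.
From α = 2·arctan(d/2f) we get f = d / (2·tan(α/2)).
With d = 14.5485 mm and α/2 = 5.3°, tan(α/2) ≈ 0.09277, so f ≈ 14.5485 / 0.18553 ≈ 78.4140 mm.

78.414 mm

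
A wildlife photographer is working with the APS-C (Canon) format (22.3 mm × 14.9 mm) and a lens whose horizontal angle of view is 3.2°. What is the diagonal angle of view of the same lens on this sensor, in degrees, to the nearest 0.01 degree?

From the horizontal AOV: f = 22.3 / (2·tan(1.6°)) = 22.3 / 0.05587 ≈ 399.1762 mm.
Sensor diagonal = √(22.3² + 14.9²) = √719.3000 ≈ 26.8198 mm.
Diagonal AOV = 2·arctan(26.8198 / (2 × 399.1762)) = 2·arctan(0.03359) ≈ 3.8481°.

3.85°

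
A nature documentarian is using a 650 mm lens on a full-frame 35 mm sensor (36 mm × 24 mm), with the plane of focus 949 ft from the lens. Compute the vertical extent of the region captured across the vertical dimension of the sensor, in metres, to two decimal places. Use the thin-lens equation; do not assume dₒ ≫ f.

dₒ: 949 ft × 304.8 mm/ft = 289255.19 mm.
Similar triangles through the lens centre give W/dₒ = h/dᵢ; with 1/f = 1/dₒ + 1/dᵢ this gives W = h·(dₒ − f)/f.
W = 24 mm × (289255 − 650) / 650 = 24 × 444.0080 ≈ 10656.192 mm = 10.6562 m.

10.66 m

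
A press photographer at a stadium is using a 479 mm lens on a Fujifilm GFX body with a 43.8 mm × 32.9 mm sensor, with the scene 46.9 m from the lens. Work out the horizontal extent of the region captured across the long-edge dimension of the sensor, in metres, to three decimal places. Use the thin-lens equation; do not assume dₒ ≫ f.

4.245 m

dₒ: 46.9 m = 46900 mm.
Similar triangles through the lens centre give W/dₒ = w/dᵢ; with 1/f = 1/dₒ + 1/dᵢ this gives W = w·(dₒ − f)/f.
W = 43.8 mm × (46900 − 479) / 479 = 43.8 × 96.9123 ≈ 4244.759 mm = 4.24476 m.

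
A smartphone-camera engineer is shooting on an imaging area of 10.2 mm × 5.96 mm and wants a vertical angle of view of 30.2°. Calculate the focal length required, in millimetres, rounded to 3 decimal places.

11.044 mm

From α = 2·arctan(h/2f) we get f = h / (2·tan(α/2)).
With h = 5.96 mm and α/2 = 15.1°, tan(α/2) ≈ 0.26982, so f ≈ 5.96 / 0.53964 ≈ 11.0444 mm.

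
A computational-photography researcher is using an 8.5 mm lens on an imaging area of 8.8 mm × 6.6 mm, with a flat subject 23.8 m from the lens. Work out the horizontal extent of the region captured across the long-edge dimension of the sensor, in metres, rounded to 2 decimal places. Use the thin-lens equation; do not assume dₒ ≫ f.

24.63 m

dₒ: 23.8 m = 23800 mm.
Similar triangles through the lens centre give W/dₒ = w/dᵢ; with 1/f = 1/dₒ + 1/dᵢ this gives W = w·(dₒ − f)/f.
W = 8.8 mm × (23800 − 8.5) / 8.5 = 8.8 × 2799.0000 ≈ 24631.200 mm = 24.6312 m.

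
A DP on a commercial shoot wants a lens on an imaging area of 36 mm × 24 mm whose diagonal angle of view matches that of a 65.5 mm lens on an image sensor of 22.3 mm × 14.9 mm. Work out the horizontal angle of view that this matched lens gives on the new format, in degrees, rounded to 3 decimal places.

Sensor diagonal = √(22.3² + 14.9²) = √719.3000 ≈ 26.8198 mm.
Sensor diagonal = √(36² + 24²) = √1872.0000 ≈ 43.2666 mm.
Equal diagonal AOV ⇒ f₂ = f₁ · 43.2666/26.8198 = 65.5 × 1.61324 ≈ 105.6670 mm.
Horizontal AOV on the new format = 2·arctan(36 / (2 × 105.6670)) = 2·arctan(0.17035) ≈ 19.3347°.

19.335°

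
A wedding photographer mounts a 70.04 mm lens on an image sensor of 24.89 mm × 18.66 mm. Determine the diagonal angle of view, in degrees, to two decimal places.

25.04°

Sensor diagonal = √(24.89² + 18.66²) = √967.7077 ≈ 31.1080 mm.
Angle of view α = 2·arctan(d/2f) with d = 31.1080 mm and f = 70.04 mm.
d/2f = 0.22207; arctan(0.22207) ≈ 12.5207°, so α ≈ 25.0413°.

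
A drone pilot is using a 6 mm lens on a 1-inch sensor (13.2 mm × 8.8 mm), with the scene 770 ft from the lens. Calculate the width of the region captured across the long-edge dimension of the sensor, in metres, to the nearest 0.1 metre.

516.3 m

dₒ: 770 ft × 304.8 mm/ft = 234695.99 mm.
Similar triangles through the lens centre give W/dₒ = w/dᵢ; with 1/f = 1/dₒ + 1/dᵢ this gives W = w·(dₒ − f)/f.
W = 13.2 mm × (234696 − 6) / 6 = 13.2 × 39114.9987 ≈ 516317.983 mm = 516.318 m.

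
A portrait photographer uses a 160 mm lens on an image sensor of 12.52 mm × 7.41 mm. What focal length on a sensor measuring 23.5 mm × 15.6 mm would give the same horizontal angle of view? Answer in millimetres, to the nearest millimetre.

Equal angle of view means equal width/f ratio, so f₂ = f₁ · (width₂/width₁) = 160 × 23.5/12.52.
f₂ = 160 × 1.87700 ≈ 300.319 mm.

300 mm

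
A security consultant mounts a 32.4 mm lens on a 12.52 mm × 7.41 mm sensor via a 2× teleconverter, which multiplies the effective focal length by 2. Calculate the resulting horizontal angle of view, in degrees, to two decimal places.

Effective focal length f = 32.4 × 2 = 64.8 mm.
α = 2·arctan(12.52 / (2 × 64.8)) = 2·arctan(0.09660) ≈ 11.0359°.

11.04°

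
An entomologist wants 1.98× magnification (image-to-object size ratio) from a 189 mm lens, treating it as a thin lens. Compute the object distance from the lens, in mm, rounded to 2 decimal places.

284.45 mm

With m = dᵢ/dₒ and 1/f = 1/dₒ + 1/dᵢ, substituting dᵢ = m·dₒ gives 1/f = (1 + 1/m)/dₒ, hence dₒ = f·(1 + 1/m).
dₒ = 189 × (1 + 1/1.98) = 189 × 1.50505 ≈ 284.455 mm.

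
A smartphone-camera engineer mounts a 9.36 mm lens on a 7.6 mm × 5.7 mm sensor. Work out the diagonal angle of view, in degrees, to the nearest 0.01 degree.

53.81°

Sensor diagonal = √(7.6² + 5.7²) = √90.2500 ≈ 9.5000 mm.
Angle of view α = 2·arctan(d/2f) with d = 9.5000 mm and f = 9.36 mm.
d/2f = 0.50748; arctan(0.50748) ≈ 26.9068°, so α ≈ 53.8136°.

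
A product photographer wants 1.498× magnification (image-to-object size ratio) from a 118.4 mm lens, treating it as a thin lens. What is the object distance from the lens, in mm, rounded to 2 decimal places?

With m = dᵢ/dₒ and 1/f = 1/dₒ + 1/dᵢ, substituting dᵢ = m·dₒ gives 1/f = (1 + 1/m)/dₒ, hence dₒ = f·(1 + 1/m).
dₒ = 118.4 × (1 + 1/1.498) = 118.4 × 1.66756 ≈ 197.439 mm.

197.44 mm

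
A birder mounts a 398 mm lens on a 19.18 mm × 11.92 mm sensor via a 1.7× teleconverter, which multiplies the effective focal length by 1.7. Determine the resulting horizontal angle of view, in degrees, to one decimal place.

1.6°

Effective focal length f = 398 × 1.7 = 676.6 mm.
α = 2·arctan(19.18 / (2 × 676.6)) = 2·arctan(0.01417) ≈ 1.6241°.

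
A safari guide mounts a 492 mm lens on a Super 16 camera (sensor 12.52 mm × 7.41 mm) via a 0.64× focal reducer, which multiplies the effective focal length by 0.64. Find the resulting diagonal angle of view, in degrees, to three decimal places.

Effective focal length f = 492 × 0.64 = 314.88 mm.
Sensor diagonal = √(12.52² + 7.41²) = √211.6585 ≈ 14.5485 mm.
α = 2·arctan(14.548 / (2 × 314.88)) = 2·arctan(0.02310) ≈ 2.6468°.

2.647°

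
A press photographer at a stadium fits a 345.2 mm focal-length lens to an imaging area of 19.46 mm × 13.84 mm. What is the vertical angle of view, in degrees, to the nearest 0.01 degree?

2.30°

Angle of view α = 2·arctan(h/2f) with h = 13.84 mm and f = 345.2 mm.
h/2f = 0.02005; arctan(0.02005) ≈ 1.1484°, so α ≈ 2.2968°.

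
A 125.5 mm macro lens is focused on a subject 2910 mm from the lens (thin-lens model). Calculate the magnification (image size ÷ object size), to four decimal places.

Thin lens: 1/f = 1/dₒ + 1/dᵢ → 1/dᵢ = 1/125.5 − 1/2910 = 0.0076245 mm⁻¹, so dᵢ ≈ 131.1564 mm.
Magnification m = dᵢ/dₒ = 131.1564/2910 ≈ 0.04507.

0.0451×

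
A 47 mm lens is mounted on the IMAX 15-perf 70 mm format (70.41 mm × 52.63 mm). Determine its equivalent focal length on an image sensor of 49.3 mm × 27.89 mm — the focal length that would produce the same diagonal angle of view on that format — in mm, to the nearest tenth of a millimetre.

30.3 mm

Sensor diagonal = √(70.41² + 52.63²) = √7727.4850 ≈ 87.9061 mm.
Sensor diagonal = √(49.3² + 27.89²) = √3208.3421 ≈ 56.6422 mm.
Equal angle of view means equal diagonal/f ratio, so f₂ = f₁ · (diagonal₂/diagonal₁) = 47 × 56.6422/87.9061.
f₂ = 47 × 0.64435 ≈ 30.284 mm.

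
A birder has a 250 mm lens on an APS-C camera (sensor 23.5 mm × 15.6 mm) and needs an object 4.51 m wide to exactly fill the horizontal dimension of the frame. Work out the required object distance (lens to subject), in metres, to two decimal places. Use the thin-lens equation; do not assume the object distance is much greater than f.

48.23 m

W: 4.51 m = 4510 mm.
Magnification m = w/W = dᵢ/dₒ; combined with 1/f = 1/dₒ + 1/dᵢ this gives dₒ = f·(1 + W/w).
dₒ = 250 mm × (1 + 4510/23.5) = 250 × 192.9149 ≈ 48228.723 mm = 48.2287 m.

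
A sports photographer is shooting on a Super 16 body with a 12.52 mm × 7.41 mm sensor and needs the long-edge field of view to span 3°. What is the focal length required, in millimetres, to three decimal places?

239.060 mm

From α = 2·arctan(w/2f) we get f = w / (2·tan(α/2)).
With w = 12.52 mm and α/2 = 1.5°, tan(α/2) ≈ 0.02619, so f ≈ 12.52 / 0.05237 ≈ 239.0598 mm.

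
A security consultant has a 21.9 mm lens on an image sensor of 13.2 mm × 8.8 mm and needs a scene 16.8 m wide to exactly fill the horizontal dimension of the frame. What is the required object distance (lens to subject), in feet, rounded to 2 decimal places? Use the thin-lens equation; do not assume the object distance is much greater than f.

W: 16.8 m = 16800 mm.
Magnification m = w/W = dᵢ/dₒ; combined with 1/f = 1/dₒ + 1/dᵢ this gives dₒ = f·(1 + W/w).
dₒ = 21.9 mm × (1 + 16800/13.2) = 21.9 × 1273.7273 ≈ 27894.627 mm = 27894.627/304.8 ft = 91.5178 ft.

91.52 ft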